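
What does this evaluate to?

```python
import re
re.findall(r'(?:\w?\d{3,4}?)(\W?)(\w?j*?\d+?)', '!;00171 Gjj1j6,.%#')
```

Because the quantifier is non-greedy, it stops expanding at the earliest point where the rest of the pattern can succeed.
With 2 capturing groups, `findall` returns a 2-tuple per match.

[('', '1')]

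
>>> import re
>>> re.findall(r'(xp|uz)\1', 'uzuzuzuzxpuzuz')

`\1` has to match the exact text group 1 already captured.
With a single group, `findall` returns only what that group captured — 3 items.

['uz', 'uz', 'uz']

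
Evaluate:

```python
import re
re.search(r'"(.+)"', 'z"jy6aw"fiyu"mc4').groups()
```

('jy6aw"fiyu',)

`re.search` tries every starting position until one works.
The match spans [1:13] → '"jy6aw"fiyu"'.
Captured: group 1 = 'jy6aw"fiyu'.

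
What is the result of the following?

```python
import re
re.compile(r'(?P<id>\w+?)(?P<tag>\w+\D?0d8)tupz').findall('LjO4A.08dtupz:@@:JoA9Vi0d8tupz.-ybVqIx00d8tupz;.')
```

A `+?`/`*?`/`{m,n}?` starts at its minimum and grows only as far as needed for what follows to match.
2 groups means each result is a tuple of 2 captured strings — 2 here.

[('J', 'oA9Vi0d8'), ('y', 'bVqIx00d8')]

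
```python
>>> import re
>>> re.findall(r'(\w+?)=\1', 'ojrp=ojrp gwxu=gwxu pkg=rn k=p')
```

['ojrp', 'gwxu']

The backreference `\1` re-matches whatever the first group consumed, character for character.
Matches: at [0:9] match 'ojrp=ojrp', group 1 = 'ojrp'; at [10:19] match 'gwxu=gwxu', group 1 = 'gwxu'.
With a single group, `findall` returns only what that group captured — 2 items.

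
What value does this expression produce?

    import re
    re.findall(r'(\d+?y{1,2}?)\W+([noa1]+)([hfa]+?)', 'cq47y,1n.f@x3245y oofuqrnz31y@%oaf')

Pattern: one or more of a digit (lazy), then 1 to 2 of the literal 'y' (lazy) (captured); then one or more of a non-word character; then one or more of one of [noa1] (captured); then one or more of one of [hfa] (lazy) (captured).
`findall` packs the 3 group values into a tuple for every match.

[('3245y', 'oo', 'f'), ('31y', 'oa', 'f')]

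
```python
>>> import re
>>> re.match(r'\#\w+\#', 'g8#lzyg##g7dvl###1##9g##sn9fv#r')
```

None

`match` is anchored at position 0; if the pattern doesn't fit there, it returns None.
Here the string doesn't start with a match, so the call returns None.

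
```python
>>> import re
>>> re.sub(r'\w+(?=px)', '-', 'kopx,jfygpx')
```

The `(?=…)`/`(?<=…)` assertion just peeks at neighbouring text; it doesn't advance the match position.
Matches: at [0:2] → 'ko'; at [5:9] → 'jfyg'.
Every occurrence is swapped for '-'.

'-px,-px'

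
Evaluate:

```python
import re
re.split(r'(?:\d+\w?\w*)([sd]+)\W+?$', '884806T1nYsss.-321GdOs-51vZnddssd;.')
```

['884806T1nYsss.-321GdOs-', 'd', '']

Pattern: one or more of a digit, then optionally a word character, then zero or more of a word character (non-capturing group); then one or more of one of [sd] (captured); then one or more of a non-word character (lazy); then anchored at the end.
Matches to split on: at [23:35] → '51vZnddssd;.'.
Because the pattern has a capturing group, `split` also inserts each captured text between the pieces.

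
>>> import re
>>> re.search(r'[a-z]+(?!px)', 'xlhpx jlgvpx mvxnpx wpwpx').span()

(0, 5)

The negative lookahead/lookbehind blocks any match where the forbidden context is present.
The match spans [0:5] → 'xlhpx'.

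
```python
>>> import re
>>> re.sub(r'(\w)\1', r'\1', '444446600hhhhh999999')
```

'44460hhh999'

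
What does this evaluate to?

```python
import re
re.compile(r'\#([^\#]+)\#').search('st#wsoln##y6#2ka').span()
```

(2, 9)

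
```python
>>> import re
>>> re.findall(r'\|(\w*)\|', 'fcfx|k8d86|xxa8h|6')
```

Matches: at [4:11] match '|k8d86|', group 1 = 'k8d86'.
One capturing group, so `findall` returns just the captured substring from the one match — 1 in all.

['k8d86']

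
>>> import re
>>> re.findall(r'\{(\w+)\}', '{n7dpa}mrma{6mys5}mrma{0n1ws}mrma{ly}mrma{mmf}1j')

['n7dpa', '6mys5', '0n1ws', 'ly', 'mmf']

Walking the string: at [0:7] match '{n7dpa}', group 1 = 'n7dpa'; at [11:18] match '{6mys5}', group 1 = '6mys5'; at [22:29] match '{0n1ws}', group 1 = '0n1ws'; at [33:37] match '{ly}', group 1 = 'ly'; at [41:46] match '{mmf}', group 1 = 'mmf'.
With a single group, `findall` returns only what that group captured — 5 items.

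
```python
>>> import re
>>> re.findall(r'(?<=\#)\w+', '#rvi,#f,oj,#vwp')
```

['rvi', 'f', 'vwp']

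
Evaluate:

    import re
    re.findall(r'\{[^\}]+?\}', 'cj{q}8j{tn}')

Since nothing is captured, `findall` lists the 2 matched substrings directly.

['{q}', '{tn}']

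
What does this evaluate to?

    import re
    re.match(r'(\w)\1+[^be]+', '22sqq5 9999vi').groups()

The match spans [0:13] → '22sqq5 9999vi'.
Captured: group 1 = '2'.

('2',)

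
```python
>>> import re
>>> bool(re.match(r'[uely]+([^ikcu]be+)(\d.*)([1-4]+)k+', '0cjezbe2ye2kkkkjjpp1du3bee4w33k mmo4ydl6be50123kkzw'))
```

False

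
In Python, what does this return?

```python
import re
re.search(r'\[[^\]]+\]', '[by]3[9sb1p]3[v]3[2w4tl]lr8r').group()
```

'[by]'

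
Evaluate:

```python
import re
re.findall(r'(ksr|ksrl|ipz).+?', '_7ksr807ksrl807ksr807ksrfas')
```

['ksr', 'ksr', 'ksr', 'ksr']

The regex engine tests alternatives in the order written; an earlier branch that matches wins even if a later one would match more.
Walking the string: at [2:6] match 'ksr8', group 1 = 'ksr'; at [8:12] match 'ksrl', group 1 = 'ksr'; at [15:19] match 'ksr8', group 1 = 'ksr'; at [21:25] match 'ksrf', group 1 = 'ksr'.
Because there's exactly one group, `findall` drops the full match and keeps group 1 from each hit.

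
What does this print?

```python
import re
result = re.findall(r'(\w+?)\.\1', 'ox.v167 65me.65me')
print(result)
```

['65me']

`\1` is not a pattern — it's the concrete string captured by group 1, re-applied verbatim.
`findall` collects group 1 from the one match (1 total).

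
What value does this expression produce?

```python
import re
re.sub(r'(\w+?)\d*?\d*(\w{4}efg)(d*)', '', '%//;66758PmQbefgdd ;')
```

'%//; ;'

The pattern matches one or more of a word character (lazy) (captured); then zero or more of a digit (lazy), then zero or more of a digit; then exactly 4 of a word character, then the literal 'efg' (captured); then zero or more of a literal 'd' (captured).
Matches: at [4:18] → '66758PmQbefgdd'.
Every occurrence is swapped for ''.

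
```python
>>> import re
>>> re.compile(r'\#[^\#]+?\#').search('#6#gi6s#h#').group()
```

'#6#'

`re.search` tries every starting position until one works.
The match spans [0:3] → '#6#'.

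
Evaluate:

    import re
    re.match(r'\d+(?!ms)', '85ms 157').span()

`(?!…)`/`(?<!…)` only lets a position through if the neighbouring text does NOT match; no characters are consumed.
`re.match` won't scan ahead — the pattern has to work from the very first character.
The match spans [0:1] → '8'.

(0, 1)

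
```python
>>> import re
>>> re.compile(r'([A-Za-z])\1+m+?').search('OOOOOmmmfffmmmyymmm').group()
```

'OOOOOm'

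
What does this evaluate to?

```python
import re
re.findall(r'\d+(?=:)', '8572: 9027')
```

Lookahead/lookbehind check context without consuming it, so the matched span excludes the asserted characters.
Matches: at [0:4] → '8572'.
With no groups in the pattern, `findall` gives back each whole match — 1 here.

['8572']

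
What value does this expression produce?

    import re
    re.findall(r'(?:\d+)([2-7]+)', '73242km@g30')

`findall` collects group 1 from the one match (1 total).

['2']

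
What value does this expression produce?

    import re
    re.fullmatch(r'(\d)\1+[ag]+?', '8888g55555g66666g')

None

`\1` has to match the exact text group 1 already captured.
`re.fullmatch` requires the pattern to consume the entire string.
Here the string isn't matched end-to-end, so the call returns None.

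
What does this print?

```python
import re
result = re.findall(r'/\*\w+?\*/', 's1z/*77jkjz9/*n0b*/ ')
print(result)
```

Scanning left to right: at [12:19] → '/*n0b*/'.
No capturing groups, so `findall` returns the 1 full match string.

['/*n0b*/']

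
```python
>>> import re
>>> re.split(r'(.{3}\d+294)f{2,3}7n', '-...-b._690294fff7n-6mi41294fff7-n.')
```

['-...-', 'b._690294', '-6mi41294fff7-n.']

This matches exactly 3 of any character, then one or more of a digit, then the literal '294' (captured); then 2 to 3 of a literal 'f', then the literal '7n'.
With a capturing group present, the delimiter's captured portion is kept in the result list.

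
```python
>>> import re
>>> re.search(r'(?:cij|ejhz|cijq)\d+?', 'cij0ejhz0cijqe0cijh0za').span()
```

The match spans [0:4] → 'cij0'.

(0, 4)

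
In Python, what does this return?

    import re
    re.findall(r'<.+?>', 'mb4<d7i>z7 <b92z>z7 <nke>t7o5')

['<d7i>', '<b92z>', '<nke>']

Lazy quantifiers expand one character at a time until the remainder of the pattern can match.
Walking the string: at [3:8] → '<d7i>'; at [11:17] → '<b92z>'; at [20:25] → '<nke>'.
`findall` yields the raw match text (3 of them) because the pattern has no groups.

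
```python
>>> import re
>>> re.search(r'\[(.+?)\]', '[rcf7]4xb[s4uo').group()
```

'[rcf7]'

The match spans [0:6] → '[rcf7]'.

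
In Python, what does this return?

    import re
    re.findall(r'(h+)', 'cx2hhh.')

['hhh']

The pattern matches one or more of a literal 'h' (captured).
Scanning left to right: at [3:6] match 'hhh', group 1 = 'hhh'.
Because there's exactly one group, `findall` drops the full match and keeps group 1 from the one hit.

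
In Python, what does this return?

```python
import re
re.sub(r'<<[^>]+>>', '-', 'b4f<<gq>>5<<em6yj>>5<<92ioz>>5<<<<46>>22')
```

Every occurrence is swapped for '-'.

'b4f-5-5-5-22'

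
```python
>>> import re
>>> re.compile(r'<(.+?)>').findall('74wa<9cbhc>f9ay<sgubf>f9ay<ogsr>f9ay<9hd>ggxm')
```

['9cbhc', 'sgubf', 'ogsr', '9hd']

Scanning left to right: at [4:11] match '<9cbhc>', group 1 = '9cbhc'; at [15:22] match '<sgubf>', group 1 = 'sgubf'; at [26:32] match '<ogsr>', group 1 = 'ogsr'; at [36:41] match '<9hd>', group 1 = '9hd'.
One capturing group, so `findall` returns just the captured substring from each match — 4 in all.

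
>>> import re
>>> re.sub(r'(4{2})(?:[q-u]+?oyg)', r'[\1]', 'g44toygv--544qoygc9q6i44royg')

'g[44]v--5[44]c9q6i[44]'

This matches exactly 2 of a literal '4' (captured); then one or more of a character in [q-u] (lazy), then the literal 'oyg' (non-capturing group).
Matches: at [1:7] → '44toyg'; at [11:17] → '44qoyg'; at [22:28] → '44royg'.
Each match is replaced using the text its own group 1 captured.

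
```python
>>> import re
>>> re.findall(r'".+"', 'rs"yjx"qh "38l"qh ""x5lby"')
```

Walking the string: at [2:26] → '"yjx"qh "38l"qh ""x5lby"'.
`findall` yields the raw match text (1 of them) because the pattern has no groups.

['"yjx"qh "38l"qh ""x5lby"']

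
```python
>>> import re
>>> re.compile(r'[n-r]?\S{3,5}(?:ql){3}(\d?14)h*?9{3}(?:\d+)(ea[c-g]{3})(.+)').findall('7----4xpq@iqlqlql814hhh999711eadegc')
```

[('814', 'eadeg', 'c')]

With 3 capturing groups, `findall` returns a 3-tuple per match.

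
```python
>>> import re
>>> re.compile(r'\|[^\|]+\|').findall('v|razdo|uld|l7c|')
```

['|razdo|', '|l7c|']

Walking the string: at [1:8] → '|razdo|'; at [11:16] → '|l7c|'.
No capturing groups, so `findall` returns the 2 full match strings.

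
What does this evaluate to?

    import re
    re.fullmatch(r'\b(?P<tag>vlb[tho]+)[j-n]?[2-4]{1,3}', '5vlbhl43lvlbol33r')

None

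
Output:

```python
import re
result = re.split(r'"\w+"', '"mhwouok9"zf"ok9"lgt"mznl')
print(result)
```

Splitting on the pattern gives 3 pieces.

['', 'zf', 'lgt"mznl']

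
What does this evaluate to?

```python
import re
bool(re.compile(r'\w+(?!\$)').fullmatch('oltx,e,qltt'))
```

False

`fullmatch` succeeds only if the pattern covers the string from start to end.
Here there's no way to consume every character, so the call returns None, and `bool(None)` is False.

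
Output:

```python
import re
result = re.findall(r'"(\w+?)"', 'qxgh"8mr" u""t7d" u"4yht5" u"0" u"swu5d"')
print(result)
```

Scanning left to right: at [4:9] match '"8mr"', group 1 = '8mr'; at [12:17] match '"t7d"', group 1 = 't7d'; at [19:26] match '"4yht5"', group 1 = '4yht5'; at [28:31] match '"0"', group 1 = '0'; at [33:40] match '"swu5d"', group 1 = 'swu5d'.
Because there's exactly one group, `findall` drops the full match and keeps group 1 from each hit.

['8mr', 't7d', '4yht5', '0', 'swu5d']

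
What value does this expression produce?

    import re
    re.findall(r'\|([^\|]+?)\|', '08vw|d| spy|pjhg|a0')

['d', 'pjhg']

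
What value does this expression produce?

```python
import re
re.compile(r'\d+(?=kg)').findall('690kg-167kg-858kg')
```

['690', '167', '858']

The `(?=…)`/`(?<=…)` assertion just peeks at neighbouring text; it doesn't advance the match position.
Matches: at [0:3] → '690'; at [6:9] → '167'; at [12:15] → '858'.
No capturing groups, so `findall` returns the 3 full match strings.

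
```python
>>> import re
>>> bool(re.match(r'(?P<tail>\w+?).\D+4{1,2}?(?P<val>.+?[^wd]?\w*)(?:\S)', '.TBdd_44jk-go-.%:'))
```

With `match`, the pattern is implicitly anchored at the beginning.
Here the pattern fails at index 0, so the call returns None, and `bool(None)` is False.

False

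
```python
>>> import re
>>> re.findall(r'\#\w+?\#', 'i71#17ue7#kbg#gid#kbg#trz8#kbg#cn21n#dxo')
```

With no groups in the pattern, `findall` gives back each whole match — 4 here.

['#17ue7#', '#gid#', '#trz8#', '#cn21n#']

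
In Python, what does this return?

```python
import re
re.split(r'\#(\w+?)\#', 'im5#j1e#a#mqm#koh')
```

['im5', 'j1e', 'a', 'mqm', 'koh']

With a capturing group present, the delimiter's captured portion is kept in the result list.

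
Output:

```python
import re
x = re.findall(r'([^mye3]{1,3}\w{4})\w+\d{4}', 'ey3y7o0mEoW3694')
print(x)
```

['7o0mEo']

This matches 1 to 3 of any character except [mye3], then exactly 4 of a word character (captured); then one or more of a word character; then exactly 4 of a digit.
`findall` collects group 1 from the one match (1 total).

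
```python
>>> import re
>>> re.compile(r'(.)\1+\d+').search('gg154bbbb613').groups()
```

('g',)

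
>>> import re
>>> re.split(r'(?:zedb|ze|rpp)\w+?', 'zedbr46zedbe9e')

Branches in `(...|...)` are attempted left-to-right; the first branch that allows the whole pattern to succeed is taken.
Matches to split on: at [0:5] → 'zedbr'; at [7:12] → 'zedbe'.
Each match becomes a cut point; 3 segments remain.

['', '46', '9e']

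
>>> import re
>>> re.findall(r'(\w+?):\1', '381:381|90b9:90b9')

A backreference is literal: `\1` must see the identical characters the first group matched.
`findall` collects group 1 from each match (2 total).

['381', '90b9']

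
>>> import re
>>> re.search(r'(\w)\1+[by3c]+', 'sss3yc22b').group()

`\1` is not a pattern — it's the concrete string captured by group 1, re-applied verbatim.
`re.search` tries every starting position until one works.
The match spans [0:6] → 'sss3yc'.
Captured: group 1 = 's'.

'sss3yc'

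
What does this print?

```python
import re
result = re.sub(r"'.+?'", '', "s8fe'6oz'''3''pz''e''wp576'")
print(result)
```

Every occurrence is swapped for ''.

s8fe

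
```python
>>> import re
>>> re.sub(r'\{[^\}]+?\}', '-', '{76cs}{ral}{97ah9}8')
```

'---8'

Matches: at [0:6] → '{76cs}'; at [6:11] → '{ral}'; at [11:18] → '{97ah9}'.
`sub` substitutes '-' at each match site.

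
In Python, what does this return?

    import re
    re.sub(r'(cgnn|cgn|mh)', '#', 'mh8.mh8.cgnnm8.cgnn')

Branches in `(...|...)` are attempted left-to-right; the first branch that allows the whole pattern to succeed is taken.
Matches: at [0:2] → 'mh'; at [4:6] → 'mh'; at [8:12] → 'cgnn'; at [15:19] → 'cgnn'.
Every occurrence is swapped for '#'.

'#8.#8.#m8.#'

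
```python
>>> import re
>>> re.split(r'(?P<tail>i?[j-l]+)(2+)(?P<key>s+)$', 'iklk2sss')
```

['', 'iklk', '2', 'sss', '']

The pattern matches optionally the literal 'i', then one or more of a character in [j-l] (captured as 'tail'); then one or more of a literal '2' (captured); then one or more of a literal 's' (captured as 'key'); then anchored at the end.
Matches to split on: at [0:8] → 'iklk2sss'.
With a capturing group present, the delimiter's captured portion is kept in the result list.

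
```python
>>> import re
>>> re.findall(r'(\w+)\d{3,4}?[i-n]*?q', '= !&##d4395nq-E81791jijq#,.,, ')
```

Because there's exactly one group, `findall` drops the full match and keeps group 1 from each hit.

['d4', 'E81']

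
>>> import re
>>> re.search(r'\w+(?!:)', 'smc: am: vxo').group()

`(?!…)`/`(?<!…)` only lets a position through if the neighbouring text does NOT match; no characters are consumed.
The match spans [0:2] → 'sm'.

'sm'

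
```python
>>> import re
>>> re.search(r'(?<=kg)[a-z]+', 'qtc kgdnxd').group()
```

The `(?=…)`/`(?<=…)` assertion just peeks at neighbouring text; it doesn't advance the match position.
Unlike `match`, `search` isn't anchored — it looks for the pattern anywhere in the string.
The match spans [6:10] → 'dnxd'.

'dnxd'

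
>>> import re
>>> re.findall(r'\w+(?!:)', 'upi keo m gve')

['upi', 'keo', 'm', 'gve']

A negative assertion filters positions out without eating any characters.
Scanning left to right: at [0:3] → 'upi'; at [4:7] → 'keo'; at [8:9] → 'm'; at [10:13] → 'gve'.
Since nothing is captured, `findall` lists the 4 matched substrings directly.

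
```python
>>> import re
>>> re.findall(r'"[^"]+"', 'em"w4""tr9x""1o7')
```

['"w4"', '"tr9x"']

With no groups in the pattern, `findall` gives back each whole match — 2 here.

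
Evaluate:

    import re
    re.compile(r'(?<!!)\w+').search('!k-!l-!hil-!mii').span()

The negative lookaround is zero-width — it rules out positions where the adjacent text would match, without consuming anything.
The match spans [8:10] → 'il'.

(8, 10)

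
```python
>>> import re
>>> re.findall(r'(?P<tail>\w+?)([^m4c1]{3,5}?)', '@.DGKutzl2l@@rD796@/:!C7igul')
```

[('D', 'GKu'), ('t', 'zl2'), ('l', '@@r'), ('D', '796'), ('C', '7ig')]

This matches one or more of a word character (lazy) (captured as 'tail'); then 3 to 5 of any character except [m4c1] (lazy) (captured).
Lazy quantifiers expand one character at a time until the remainder of the pattern can match.
Scanning left to right: at [2:6] match 'DGKu', groups = ('D', 'GKu'); at [6:10] match 'tzl2', groups = ('t', 'zl2'); at [10:14] match 'l@@r', groups = ('l', '@@r'); at [14:18] match 'D796', groups = ('D', '796'); at [22:26] match 'C7ig', groups = ('C', '7ig').
Multiple groups make `findall` return tuples — one 2-tuple for each match.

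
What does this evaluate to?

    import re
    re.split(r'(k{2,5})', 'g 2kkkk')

The pattern matches 2 to 5 of a literal 'k' (captured).
Matches to split on: at [3:7] → 'kkkk'.
`re.split` interleaves the captured-group text with the surrounding fragments.

['g 2', 'kkkk', '']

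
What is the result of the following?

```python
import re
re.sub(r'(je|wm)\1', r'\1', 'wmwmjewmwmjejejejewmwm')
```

'wmjewmjejewm'

`\1` is not a pattern — it's the concrete string captured by group 1, re-applied verbatim.
Each match is replaced using the text its own group 1 captured.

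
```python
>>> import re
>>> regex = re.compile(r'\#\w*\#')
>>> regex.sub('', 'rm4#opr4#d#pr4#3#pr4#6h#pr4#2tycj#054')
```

Matches: at [3:9] → '#opr4#'; at [10:15] → '#pr4#'; at [16:21] → '#pr4#'; at [23:28] → '#pr4#'.
`sub` substitutes '' at each match site.

'rm4d36h2tycj#054'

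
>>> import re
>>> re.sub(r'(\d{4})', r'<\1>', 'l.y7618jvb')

Pattern: exactly 4 of a digit (captured).
Matches: at [3:7] → '7618'.
`\1` in the replacement pulls in group 1's text for each match.

'l.y<7618>jvb'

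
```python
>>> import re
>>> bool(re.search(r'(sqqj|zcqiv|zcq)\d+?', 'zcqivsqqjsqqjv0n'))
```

`re.search` tries every starting position until one works.
Here nothing in the string fits, so the call returns None, and `bool(None)` is False.

False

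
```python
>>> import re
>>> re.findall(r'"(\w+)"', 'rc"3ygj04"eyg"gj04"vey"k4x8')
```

['3ygj04', 'gj04']

Because there's exactly one group, `findall` drops the full match and keeps group 1 from each hit.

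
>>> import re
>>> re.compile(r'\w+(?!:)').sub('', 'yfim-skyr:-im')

Because the assertion is negative and zero-width, positions next to the forbidden text are skipped.
Matches: at [0:4] → 'yfim'; at [5:8] → 'sky'; at [11:13] → 'im'.
Each match is replaced by ''.

'-r:-'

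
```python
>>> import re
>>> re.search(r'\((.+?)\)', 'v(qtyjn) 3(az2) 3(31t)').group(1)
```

The match spans [1:8] → '(qtyjn)'.
Captured: group 1 = 'qtyjn'.

'qtyjn'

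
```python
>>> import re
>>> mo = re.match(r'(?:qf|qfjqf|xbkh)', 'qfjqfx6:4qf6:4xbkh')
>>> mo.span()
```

With `match`, the pattern is implicitly anchored at the beginning.
The match spans [0:2] → 'qf'.

(0, 2)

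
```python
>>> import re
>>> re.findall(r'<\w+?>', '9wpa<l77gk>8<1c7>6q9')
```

['<l77gk>', '<1c7>']

`findall` yields the raw match text (2 of them) because the pattern has no groups.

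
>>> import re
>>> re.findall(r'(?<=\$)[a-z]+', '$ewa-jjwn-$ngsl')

The `(?=…)`/`(?<=…)` assertion just peeks at neighbouring text; it doesn't advance the match position.
Matches: at [1:4] → 'ewa'; at [11:15] → 'ngsl'.
No capturing groups, so `findall` returns the 2 full match strings.

['ewa', 'ngsl']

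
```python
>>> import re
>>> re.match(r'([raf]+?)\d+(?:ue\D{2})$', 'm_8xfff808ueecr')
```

None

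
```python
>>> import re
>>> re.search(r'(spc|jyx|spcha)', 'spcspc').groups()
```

('spc',)

The match spans [0:3] → 'spc'.
Captured: group 1 = 'spc'.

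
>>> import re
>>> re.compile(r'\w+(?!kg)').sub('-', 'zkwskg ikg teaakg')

Because the assertion is negative and zero-width, positions next to the forbidden text are skipped.
Each match is replaced by '-'.

'- - -'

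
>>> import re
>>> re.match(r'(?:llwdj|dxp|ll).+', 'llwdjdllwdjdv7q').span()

With `match`, the pattern is implicitly anchored at the beginning.
The match spans [0:15] → 'llwdjdllwdjdv7q'.

(0, 15)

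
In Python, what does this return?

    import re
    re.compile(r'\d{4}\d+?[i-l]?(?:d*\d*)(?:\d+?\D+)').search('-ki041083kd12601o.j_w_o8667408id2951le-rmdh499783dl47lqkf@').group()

This matches exactly 4 of a digit, then one or more of a digit (lazy), then optionally a character in [i-l]; then zero or more of a literal 'd', then zero or more of a digit (non-capturing group); then one or more of a digit (lazy), then one or more of a non-digit (non-capturing group).
`search` walks the string left to right and returns the first match it finds.
The match spans [3:11] → '041083kd'.

'041083kd'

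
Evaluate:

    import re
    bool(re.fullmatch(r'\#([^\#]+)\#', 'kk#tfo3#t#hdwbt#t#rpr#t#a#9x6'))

`re.fullmatch` is like wrapping the pattern in `^…$` (in single-line mode).
Here the string isn't matched end-to-end, so the call returns None, and `bool(None)` is False.

False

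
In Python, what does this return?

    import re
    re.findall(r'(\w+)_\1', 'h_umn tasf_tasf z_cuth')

['tasf']

The backreference `\1` re-matches whatever the first group consumed, character for character.
Scanning left to right: at [6:15] match 'tasf_tasf', group 1 = 'tasf'.
`findall` collects group 1 from the one match (1 total).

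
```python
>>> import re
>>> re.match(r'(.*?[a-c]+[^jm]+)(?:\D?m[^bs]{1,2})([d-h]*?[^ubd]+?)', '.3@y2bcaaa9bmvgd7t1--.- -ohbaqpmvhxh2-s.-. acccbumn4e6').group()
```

This matches zero or more of any character (lazy), then one or more of a character in [a-c], then one or more of any character except [jm] (captured); then optionally a non-digit, then the literal 'm', then 1 to 2 of any character except [bs] (non-capturing group); then zero or more of a character in [d-h] (lazy), then one or more of any character except [ubd] (lazy) (captured).
A `+?`/`*?`/`{m,n}?` starts at its minimum and grows only as far as needed for what follows to match.
`match` is anchored at position 0; if the pattern doesn't fit there, it returns None.
The match spans [0:17] → '.3@y2bcaaa9bmvgd7'.
Captured: group 1 = '.3@y2bcaaa9b', group 2 = 'd7'.

'.3@y2bcaaa9bmvgd7'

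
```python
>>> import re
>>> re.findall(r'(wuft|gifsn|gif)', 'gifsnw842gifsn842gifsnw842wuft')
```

`|` is ordered: at each position the engine commits to the first alternative that works.
Walking the string: at [0:5] match 'gifsn', group 1 = 'gifsn'; at [9:14] match 'gifsn', group 1 = 'gifsn'; at [17:22] match 'gifsn', group 1 = 'gifsn'; at [26:30] match 'wuft', group 1 = 'wuft'.
`findall` collects group 1 from each match (4 total).

['gifsn', 'gifsn', 'gifsn', 'wuft']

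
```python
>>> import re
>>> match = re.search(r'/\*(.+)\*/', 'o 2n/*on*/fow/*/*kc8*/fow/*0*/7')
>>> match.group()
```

Unlike `match`, `search` isn't anchored — it looks for the pattern anywhere in the string.
The match spans [4:30] → '/*on*/fow/*/*kc8*/fow/*0*/'.
Captured: group 1 = 'on*/fow/*/*kc8*/fow/*0'.

'/*on*/fow/*/*kc8*/fow/*0*/'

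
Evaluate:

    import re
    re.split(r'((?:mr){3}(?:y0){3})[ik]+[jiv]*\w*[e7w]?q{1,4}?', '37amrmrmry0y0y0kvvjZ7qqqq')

['37a', 'mrmrmry0y0y0', '']

`re.split` interleaves the captured-group text with the surrounding fragments.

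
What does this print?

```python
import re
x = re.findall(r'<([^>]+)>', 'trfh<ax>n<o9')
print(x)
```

['ax']

One capturing group, so `findall` returns just the captured substring from the one match — 1 in all.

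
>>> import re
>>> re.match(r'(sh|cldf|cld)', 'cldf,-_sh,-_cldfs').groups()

`|` is ordered: at each position the engine commits to the first alternative that works.
With `match`, the pattern is implicitly anchored at the beginning.
The match spans [0:4] → 'cldf'.
Captured: group 1 = 'cldf'.

('cldf',)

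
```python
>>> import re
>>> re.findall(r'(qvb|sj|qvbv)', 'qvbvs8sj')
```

['qvb', 'sj']

`|` is ordered: at each position the engine commits to the first alternative that works.
`findall` collects group 1 from each match (2 total).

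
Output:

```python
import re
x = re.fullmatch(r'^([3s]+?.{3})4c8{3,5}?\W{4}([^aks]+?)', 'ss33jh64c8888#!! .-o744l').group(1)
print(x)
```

ss33jh6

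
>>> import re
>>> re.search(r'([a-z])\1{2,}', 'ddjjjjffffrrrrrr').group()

A backreference is literal: `\1` must see the identical characters the first group matched.
`search` walks the string left to right and returns the first match it finds.
The match spans [2:6] → 'jjjj'.
Captured: group 1 = 'j'.

'jjjj'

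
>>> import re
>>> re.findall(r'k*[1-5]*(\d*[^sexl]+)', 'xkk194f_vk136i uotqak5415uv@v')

This matches zero or more of a literal 'k', then zero or more of a character in [1-5]; then zero or more of a digit, then one or more of any character except [sexl] (captured).
Walking the string: at [1:29] match 'kk194f_vk136i uotqak5415uv@v', group 1 = '94f_vk136i uotqak5415uv@v'.
One capturing group, so `findall` returns just the captured substring from the one match — 1 in all.

['94f_vk136i uotqak5415uv@v']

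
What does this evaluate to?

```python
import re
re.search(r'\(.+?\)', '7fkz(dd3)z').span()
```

(4, 9)

`search` walks the string left to right and returns the first match it finds.
The match spans [4:9] → '(dd3)'.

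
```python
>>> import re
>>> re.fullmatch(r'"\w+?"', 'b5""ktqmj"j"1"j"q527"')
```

None

`re.fullmatch` requires the pattern to consume the entire string.
Here the pattern can't cover the whole string, so the call returns None.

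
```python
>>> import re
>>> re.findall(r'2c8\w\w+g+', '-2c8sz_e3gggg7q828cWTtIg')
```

The pattern matches the literal '2c8', then a word character; then one or more of a word character, then one or more of the literal 'g'.
Walking the string: at [1:24] → '2c8sz_e3gggg7q828cWTtIg'.
Since nothing is captured, `findall` lists the 1 matched substring directly.

['2c8sz_e3gggg7q828cWTtIg']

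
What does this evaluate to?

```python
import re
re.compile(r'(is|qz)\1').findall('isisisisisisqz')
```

`\1` is not a pattern — it's the concrete string captured by group 1, re-applied verbatim.
`findall` collects group 1 from each match (3 total).

['is', 'is', 'is']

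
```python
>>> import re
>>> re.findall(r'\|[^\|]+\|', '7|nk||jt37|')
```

['|nk|', '|jt37|']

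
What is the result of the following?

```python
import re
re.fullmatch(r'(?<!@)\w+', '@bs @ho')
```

The negative lookahead/lookbehind blocks any match where the forbidden context is present.
`re.fullmatch` is like wrapping the pattern in `^…$` (in single-line mode).
Here the pattern can't cover the whole string, so the call returns None.

None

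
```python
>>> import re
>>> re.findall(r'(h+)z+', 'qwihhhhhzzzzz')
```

['hhhhh']

Pattern: one or more of a literal 'h' (captured); then one or more of a literal 'z'.
Because there's exactly one group, `findall` drops the full match and keeps group 1 from the one hit.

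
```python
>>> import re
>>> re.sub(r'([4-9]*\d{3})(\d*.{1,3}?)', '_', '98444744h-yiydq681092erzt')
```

'_-yiydq_rzt'

Lazy quantifiers expand one character at a time until the remainder of the pattern can match.
Every occurrence is swapped for '_'.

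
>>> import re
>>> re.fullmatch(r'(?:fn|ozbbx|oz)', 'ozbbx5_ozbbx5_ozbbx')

None

For `fullmatch`, every character of the input must be accounted for by the pattern.
Here the string isn't matched end-to-end, so the call returns None.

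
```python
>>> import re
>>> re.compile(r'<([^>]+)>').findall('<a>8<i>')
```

One capturing group, so `findall` returns just the captured substring from each match — 2 in all.

['a', 'i']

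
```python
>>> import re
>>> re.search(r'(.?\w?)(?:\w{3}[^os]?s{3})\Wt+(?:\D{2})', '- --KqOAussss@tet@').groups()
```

The pattern matches optionally any character, then optionally a word character (captured); then exactly 3 of a word character, then optionally any character except [os], then exactly 3 of the literal 's' (non-capturing group); then a non-word character, then one or more of a literal 't'; then exactly 2 of a non-digit (non-capturing group).
`re.search` scans for the first position where the pattern succeeds.
The match spans [5:17] → 'qOAussss@tet'.
Captured: group 1 = 'qO'.

('qO',)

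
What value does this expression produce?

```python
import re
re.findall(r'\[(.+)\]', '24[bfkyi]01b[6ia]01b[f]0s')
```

['bfkyi]01b[6ia]01b[f']

Scanning left to right: at [2:23] match '[bfkyi]01b[6ia]01b[f]', group 1 = 'bfkyi]01b[6ia]01b[f'.
Because there's exactly one group, `findall` drops the full match and keeps group 1 from the one hit.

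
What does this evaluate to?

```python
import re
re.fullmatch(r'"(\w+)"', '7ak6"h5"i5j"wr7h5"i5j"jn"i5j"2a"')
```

`re.fullmatch` requires the pattern to consume the entire string.
Here there's no way to consume every character, so the call returns None.

None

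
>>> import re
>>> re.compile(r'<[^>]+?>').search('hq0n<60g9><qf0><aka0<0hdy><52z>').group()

'<60g9>'

The match spans [4:10] → '<60g9>'.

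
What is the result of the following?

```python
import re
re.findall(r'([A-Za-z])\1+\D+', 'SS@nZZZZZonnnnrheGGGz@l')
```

['S']

A backreference is literal: `\1` must see the identical characters the first group matched.
Matches: at [0:23] match 'SS@nZZZZZonnnnrheGGGz@l', group 1 = 'S'.
One capturing group, so `findall` returns just the captured substring from the one match — 1 in all.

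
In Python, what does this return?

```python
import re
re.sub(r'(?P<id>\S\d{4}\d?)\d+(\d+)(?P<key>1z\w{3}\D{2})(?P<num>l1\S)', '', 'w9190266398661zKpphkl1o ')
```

' '

The pattern matches a non-whitespace character, then exactly 4 of a digit, then optionally a digit (captured as 'id'); then one or more of a digit; then one or more of a digit (captured); then the literal '1z', then exactly 3 of a word character, then exactly 2 of a non-digit (captured as 'key'); then the literal 'l1', then a non-whitespace character (captured as 'num').
Matches: at [0:23] → 'w9190266398661zKpphkl1o'.
Each match is replaced by ''.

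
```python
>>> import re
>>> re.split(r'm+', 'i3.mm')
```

Pattern: one or more of a literal 'm'.
Matches to split on: at [3:5] → 'mm'.
Splitting on the pattern gives 2 pieces.

['i3.', '']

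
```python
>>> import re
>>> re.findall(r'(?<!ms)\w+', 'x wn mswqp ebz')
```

['x', 'wn', 'mswqp', 'ebz']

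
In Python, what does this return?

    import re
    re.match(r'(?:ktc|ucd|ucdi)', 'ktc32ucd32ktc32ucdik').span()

(0, 3)

With `match`, the pattern is implicitly anchored at the beginning.
The match spans [0:3] → 'ktc'.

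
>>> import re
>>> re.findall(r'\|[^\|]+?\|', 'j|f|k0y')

`findall` yields the raw match text (1 of them) because the pattern has no groups.

['|f|']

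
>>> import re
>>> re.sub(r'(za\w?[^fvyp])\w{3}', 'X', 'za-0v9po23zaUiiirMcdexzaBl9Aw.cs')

The pattern matches the literal 'za', then optionally a word character, then any character except [fvyp] (captured); then exactly 3 of a word character.
Matches: at [0:6] → 'za-0v9'; at [10:17] → 'zaUiiir'; at [22:29] → 'zaBl9Aw'.
Each match is replaced by 'X'.

'Xpo23XMcdexX.cs'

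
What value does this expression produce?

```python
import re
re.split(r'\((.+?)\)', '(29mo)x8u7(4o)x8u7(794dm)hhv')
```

['', '29mo', 'x8u7', '4o', 'x8u7', '794dm', 'hhv']

A `+?`/`*?`/`{m,n}?` starts at its minimum and grows only as far as needed for what follows to match.
`re.split` interleaves the captured-group text with the surrounding fragments.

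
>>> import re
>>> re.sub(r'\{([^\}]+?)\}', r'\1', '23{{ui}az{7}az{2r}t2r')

'23{uiaz7az2rt2r'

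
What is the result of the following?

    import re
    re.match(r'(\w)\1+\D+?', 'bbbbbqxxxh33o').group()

With `match`, the pattern is implicitly anchored at the beginning.
The match spans [0:6] → 'bbbbbq'.

'bbbbbq'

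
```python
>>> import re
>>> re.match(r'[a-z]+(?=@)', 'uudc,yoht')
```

None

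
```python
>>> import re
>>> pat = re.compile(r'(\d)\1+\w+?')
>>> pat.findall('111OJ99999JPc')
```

['1', '9']

`\1` is not a pattern — it's the concrete string captured by group 1, re-applied verbatim.
Scanning left to right: at [0:4] match '111O', group 1 = '1'; at [5:11] match '99999J', group 1 = '9'.
Because there's exactly one group, `findall` drops the full match and keeps group 1 from each hit.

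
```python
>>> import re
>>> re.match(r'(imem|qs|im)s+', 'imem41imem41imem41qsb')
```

`re.match` won't scan ahead — the pattern has to work from the very first character.
Here position 0 doesn't satisfy it, so the call returns None.

None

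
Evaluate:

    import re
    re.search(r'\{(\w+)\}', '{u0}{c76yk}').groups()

The match spans [0:4] → '{u0}'.
Captured: group 1 = 'u0'.

('u0',)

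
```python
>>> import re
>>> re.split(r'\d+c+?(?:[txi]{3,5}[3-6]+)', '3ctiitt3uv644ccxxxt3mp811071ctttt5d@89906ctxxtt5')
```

['', 'uv', 'mp', 'd@', '']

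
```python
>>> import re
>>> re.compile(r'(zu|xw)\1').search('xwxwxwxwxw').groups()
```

The match spans [0:4] → 'xwxw'.
Captured: group 1 = 'xw'.

('xw',)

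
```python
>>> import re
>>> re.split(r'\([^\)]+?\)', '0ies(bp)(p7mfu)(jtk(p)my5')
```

Matches to split on: at [4:8] → '(bp)'; at [8:15] → '(p7mfu)'; at [15:22] → '(jtk(p)'.
The string is cut at each match, leaving 4 pieces.

['0ies', '', '', 'my5']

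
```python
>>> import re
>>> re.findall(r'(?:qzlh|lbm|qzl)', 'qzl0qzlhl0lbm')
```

['qzl', 'qzlh', 'lbm']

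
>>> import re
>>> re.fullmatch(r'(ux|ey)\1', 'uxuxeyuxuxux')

A backreference is literal: `\1` must see the identical characters the first group matched.
For `fullmatch`, every character of the input must be accounted for by the pattern.
Here the string isn't matched end-to-end, so the call returns None.

None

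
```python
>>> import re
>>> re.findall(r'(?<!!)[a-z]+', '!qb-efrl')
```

Because the assertion is negative and zero-width, positions next to the forbidden text are skipped.
`findall` yields the raw match text (2 of them) because the pattern has no groups.

['b', 'efrl']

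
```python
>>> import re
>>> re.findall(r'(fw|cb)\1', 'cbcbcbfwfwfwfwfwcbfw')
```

A backreference is literal: `\1` must see the identical characters the first group matched.
Because there's exactly one group, `findall` drops the full match and keeps group 1 from each hit.

['cb', 'fw', 'fw']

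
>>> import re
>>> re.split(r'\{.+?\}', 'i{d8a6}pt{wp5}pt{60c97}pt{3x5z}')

['i', 'pt', 'pt', 'pt', '']

Because the quantifier is non-greedy, it stops expanding at the earliest point where the rest of the pattern can succeed.
Matches to split on: at [1:7] → '{d8a6}'; at [9:14] → '{wp5}'; at [16:23] → '{60c97}'; at [25:31] → '{3x5z}'.
`split` removes every match and returns the 5 fragments in between.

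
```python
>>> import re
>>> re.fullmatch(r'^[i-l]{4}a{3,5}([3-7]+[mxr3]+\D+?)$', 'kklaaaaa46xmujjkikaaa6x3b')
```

None

Pattern: anchored at the start of the string; then exactly 4 of a character in [i-l], then 3 to 5 of a literal 'a'; then one or more of a character in [3-7], then one or more of one of [mxr3], then one or more of a non-digit (lazy) (captured); then anchored at the end.
`re.fullmatch` requires the pattern to consume the entire string.
Here the pattern can't cover the whole string, so the call returns None.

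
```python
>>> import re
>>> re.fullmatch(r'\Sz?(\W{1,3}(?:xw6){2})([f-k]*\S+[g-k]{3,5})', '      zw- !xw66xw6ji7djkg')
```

None

This matches a non-whitespace character, then optionally the literal 'z'; then 1 to 3 of a non-word character, then the literal 'xw6' repeated 2 times (captured); then zero or more of a character in [f-k], then one or more of a non-whitespace character, then 3 to 5 of a character in [g-k] (captured).
For `fullmatch`, every character of the input must be accounted for by the pattern.
Here the string isn't matched end-to-end, so the call returns None.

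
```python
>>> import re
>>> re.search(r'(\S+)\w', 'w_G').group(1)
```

Pattern: one or more of a non-whitespace character (captured); then a word character.
`re.search` scans for the first position where the pattern succeeds.
The match spans [0:3] → 'w_G'.
Captured: group 1 = 'w_'.

'w_'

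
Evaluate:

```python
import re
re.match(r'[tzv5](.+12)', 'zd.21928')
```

None

Pattern: one of [tzv5]; then one or more of any character, then the literal '12' (captured).
`re.match` won't scan ahead — the pattern has to work from the very first character.
Here position 0 doesn't satisfy it, so the call returns None.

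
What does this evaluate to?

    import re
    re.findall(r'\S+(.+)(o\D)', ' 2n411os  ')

[('1', 'os')]

With 2 capturing groups, `findall` returns a 2-tuple per match.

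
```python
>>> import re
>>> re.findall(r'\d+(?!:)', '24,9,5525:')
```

['24', '9', '552']

Because the assertion is negative and zero-width, positions next to the forbidden text are skipped.
Since nothing is captured, `findall` lists the 3 matched substrings directly.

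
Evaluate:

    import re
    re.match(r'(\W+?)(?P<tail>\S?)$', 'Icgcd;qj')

The pattern matches one or more of a non-word character (lazy) (captured); then optionally a non-whitespace character (captured as 'tail'); then anchored at the end.
With `match`, the pattern is implicitly anchored at the beginning.
Here the string doesn't start with a match, so the call returns None.

None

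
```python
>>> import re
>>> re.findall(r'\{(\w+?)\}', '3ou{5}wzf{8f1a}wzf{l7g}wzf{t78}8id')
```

['5', '8f1a', 'l7g', 't78']

Scanning left to right: at [3:6] match '{5}', group 1 = '5'; at [9:15] match '{8f1a}', group 1 = '8f1a'; at [18:23] match '{l7g}', group 1 = 'l7g'; at [26:31] match '{t78}', group 1 = 't78'.
Because there's exactly one group, `findall` drops the full match and keeps group 1 from each hit.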